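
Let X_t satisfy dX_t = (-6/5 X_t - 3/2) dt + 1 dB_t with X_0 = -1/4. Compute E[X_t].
E[X_t] = -5/4 + exp(-6*t/5)

Taking expectations and using E[dB_t] = 0, the mean m(t) = E[X_t] satisfies the ODE m'(t) = a m(t) + b with m(0) = x_0. With a = -6/5, b = -3/2, x_0 = -1/4, the solution is
  m(t) = x_0 * exp(a t) + (b/a) * (exp(a t) - 1)
       = (-1/4) * exp((-6/5) t) + ((-3/2)/(-6/5)) * (exp((-6/5) t) - 1)
       = -5/4 + exp(-6*t/5).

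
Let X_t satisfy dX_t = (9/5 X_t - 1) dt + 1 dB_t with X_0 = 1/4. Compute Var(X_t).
Var(X_t) = 5*exp(18*t/5)/18 - 5/18

The variance V(t) = Var(X_t) satisfies V'(t) = 2 a V(t) + c^2 with V(0) = 0 (drift coefficient is linear in X, diffusion is constant). With a = 9/5, c = 1, the solution is
  V(t) = (c^2 / (2 a)) * (exp(2 a t) - 1)
       = (1^2 / (2*(9/5))) * (exp((18/5) t) - 1)
       = 5*exp(18*t/5)/18 - 5/18.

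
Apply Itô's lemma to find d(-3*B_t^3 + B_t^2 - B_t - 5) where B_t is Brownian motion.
d(-3*B_t^3 + B_t^2 - B_t - 5) = (1 - 9*B_t) dt + (-9*B_t^2 + 2*B_t - 1) dB_t

Itô's formula for f(B_t) gives d f(B_t) = f'(B_t) dB_t + (1/2) f''(B_t) dt. Compute derivatives of f(x) = -3*x^3 + x^2 - x - 5:
  f'(x)  = -9*x^2 + 2*x - 1
  f''(x) = 2 - 18*x
Substitute x = B_t and multiply the f'' term by 1/2:
  drift     = (1/2) * (2 - 18*x) evaluated at B_t = 1 - 9*B_t
  diffusion = (-9*x^2 + 2*x - 1) evaluated at B_t = -9*B_t^2 + 2*B_t - 1
Therefore d(-3*B_t^3 + B_t^2 - B_t - 5) = (1 - 9*B_t) dt + (-9*B_t^2 + 2*B_t - 1) dB_t.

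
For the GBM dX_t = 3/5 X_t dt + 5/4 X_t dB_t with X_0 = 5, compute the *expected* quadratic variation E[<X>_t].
E[<X>_t] = 3125*exp(221*t/80)/221 - 3125/221

<X>_t = int_0^t ((5/4) * X_s)^2 ds. Taking expectation inside the integral: E[<X>_t] = (5/4)^2 * int_0^t E[X_s^2] ds. For GBM, E[X_s^2] = x_0^2 * exp((2 mu + sigma^2) s). Integrating:
  E[<X>_t] = (5/4)^2 * 5^2 * (exp((2*(3/5) + (5/4)^2) t) - 1) / (2*(3/5) + (5/4)^2)
           = (5/4)^2 * 5^2 * (exp((221/80) t) - 1) / (221/80) = 3125*exp(221*t/80)/221 - 3125/221.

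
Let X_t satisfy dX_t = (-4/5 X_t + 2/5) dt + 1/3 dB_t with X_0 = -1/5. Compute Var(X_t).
Var(X_t) = 5/72 - 5*exp(-8*t/5)/72

The variance V(t) = Var(X_t) satisfies V'(t) = 2 a V(t) + c^2 with V(0) = 0 (drift coefficient is linear in X, diffusion is constant). With a = -4/5, c = 1/3, the solution is
  V(t) = (c^2 / (2 a)) * (exp(2 a t) - 1)
       = ((1/3)^2 / (2*(-4/5))) * (exp((-8/5) t) - 1)
       = 5/72 - 5*exp(-8*t/5)/72.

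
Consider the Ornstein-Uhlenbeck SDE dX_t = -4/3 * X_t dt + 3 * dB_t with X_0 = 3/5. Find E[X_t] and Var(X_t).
E[X_t] = 3*exp(-4*t/3)/5; Var(X_t) = 27/8 - 27*exp(-8*t/3)/8

The OU SDE dX = -theta X dt + sigma dB admits the integrating factor exp(theta t): d(exp(theta t) X_t) = sigma exp(theta t) dB_t. Integrating from 0 to t:
  X_t = x_0 * exp(-theta t) + sigma * int_0^t exp(-theta (t-s)) dB_s.
The Itô integral has mean 0 and (by the Itô isometry) variance sigma^2 * int_0^t exp(-2 theta (t - s)) ds = sigma^2 * (1 - exp(-2 theta t)) / (2 theta).
With theta = 4/3, sigma = 3, x_0 = 3/5:
  E[X_t] = 3/5 * exp(-4/3 t) = 3*exp(-4*t/3)/5
  Var(X_t) = (3)^2 * (1 - exp(-2*4/3 t)) / (2 * 4/3) = 27/8 - 27*exp(-8*t/3)/8.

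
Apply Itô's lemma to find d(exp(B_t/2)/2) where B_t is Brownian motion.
d(exp(B_t/2)/2) = (exp(B_t/2)/16) dt + (exp(B_t/2)/4) dB_t

Itô's formula for f(B_t) gives d f(B_t) = f'(B_t) dB_t + (1/2) f''(B_t) dt. Compute derivatives of f(x) = exp(x/2)/2:
  f'(x)  = exp(x/2)/4
  f''(x) = exp(x/2)/8
Substitute x = B_t and multiply the f'' term by 1/2:
  drift     = (1/2) * (exp(x/2)/8) evaluated at B_t = exp(B_t/2)/16
  diffusion = (exp(x/2)/4) evaluated at B_t = exp(B_t/2)/4
Therefore d(exp(B_t/2)/2) = (exp(B_t/2)/16) dt + (exp(B_t/2)/4) dB_t.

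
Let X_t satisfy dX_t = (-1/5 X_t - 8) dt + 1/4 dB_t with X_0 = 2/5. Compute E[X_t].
E[X_t] = -40 + 202*exp(-t/5)/5

Taking expectations and using E[dB_t] = 0, the mean m(t) = E[X_t] satisfies the ODE m'(t) = a m(t) + b with m(0) = x_0. With a = -1/5, b = -8, x_0 = 2/5, the solution is
  m(t) = x_0 * exp(a t) + (b/a) * (exp(a t) - 1)
       = (2/5) * exp((-1/5) t) + ((-8)/(-1/5)) * (exp((-1/5) t) - 1)
       = -40 + 202*exp(-t/5)/5.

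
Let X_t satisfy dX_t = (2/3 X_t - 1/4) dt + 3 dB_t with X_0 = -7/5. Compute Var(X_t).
Var(X_t) = 27*exp(4*t/3)/4 - 27/4

The variance V(t) = Var(X_t) satisfies V'(t) = 2 a V(t) + c^2 with V(0) = 0 (drift coefficient is linear in X, diffusion is constant). With a = 2/3, c = 3, the solution is
  V(t) = (c^2 / (2 a)) * (exp(2 a t) - 1)
       = (3^2 / (2*(2/3))) * (exp((4/3) t) - 1)
       = 27*exp(4*t/3)/4 - 27/4.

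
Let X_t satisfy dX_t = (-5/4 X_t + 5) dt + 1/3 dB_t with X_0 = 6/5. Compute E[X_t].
E[X_t] = 4 - 14*exp(-5*t/4)/5

Taking expectations and using E[dB_t] = 0, the mean m(t) = E[X_t] satisfies the ODE m'(t) = a m(t) + b with m(0) = x_0. With a = -5/4, b = 5, x_0 = 6/5, the solution is
  m(t) = x_0 * exp(a t) + (b/a) * (exp(a t) - 1)
       = (6/5) * exp((-5/4) t) + (5/(-5/4)) * (exp((-5/4) t) - 1)
       = 4 - 14*exp(-5*t/4)/5.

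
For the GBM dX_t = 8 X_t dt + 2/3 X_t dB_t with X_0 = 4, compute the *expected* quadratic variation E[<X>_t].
E[<X>_t] = 16*exp(148*t/9)/37 - 16/37

<X>_t = int_0^t ((2/3) * X_s)^2 ds. Taking expectation inside the integral: E[<X>_t] = (2/3)^2 * int_0^t E[X_s^2] ds. For GBM, E[X_s^2] = x_0^2 * exp((2 mu + sigma^2) s). Integrating:
  E[<X>_t] = (2/3)^2 * 4^2 * (exp((2*8 + (2/3)^2) t) - 1) / (2*8 + (2/3)^2)
           = (2/3)^2 * 4^2 * (exp((148/9) t) - 1) / (148/9) = 16*exp(148*t/9)/37 - 16/37.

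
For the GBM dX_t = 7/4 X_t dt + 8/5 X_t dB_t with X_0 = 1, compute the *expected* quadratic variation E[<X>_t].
E[<X>_t] = 128*exp(303*t/50)/303 - 128/303

<X>_t = int_0^t ((8/5) * X_s)^2 ds. Taking expectation inside the integral: E[<X>_t] = (8/5)^2 * int_0^t E[X_s^2] ds. For GBM, E[X_s^2] = x_0^2 * exp((2 mu + sigma^2) s). Integrating:
  E[<X>_t] = (8/5)^2 * 1^2 * (exp((2*(7/4) + (8/5)^2) t) - 1) / (2*(7/4) + (8/5)^2)
           = (8/5)^2 * 1^2 * (exp((303/50) t) - 1) / (303/50) = 128*exp(303*t/50)/303 - 128/303.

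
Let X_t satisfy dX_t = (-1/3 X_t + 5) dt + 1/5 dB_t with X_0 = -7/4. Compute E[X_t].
E[X_t] = 15 - 67*exp(-t/3)/4

Taking expectations and using E[dB_t] = 0, the mean m(t) = E[X_t] satisfies the ODE m'(t) = a m(t) + b with m(0) = x_0. With a = -1/3, b = 5, x_0 = -7/4, the solution is
  m(t) = x_0 * exp(a t) + (b/a) * (exp(a t) - 1)
       = (-7/4) * exp((-1/3) t) + (5/(-1/3)) * (exp((-1/3) t) - 1)
       = 15 - 67*exp(-t/3)/4.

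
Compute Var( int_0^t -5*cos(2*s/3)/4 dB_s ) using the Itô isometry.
Var = 25*t/32 + 75*sin(4*t/3)/128

The Itô integral of a deterministic integrand f(s) has mean 0 because each increment f(s) * (B_{s+ds} - B_s) has mean 0. By the Itô isometry:
  Var( int_0^t f(s) dB_s ) = E[ (int_0^t f(s) dB_s)^2 ] = int_0^t f(s)^2 ds.
Here f(s) = -5*cos(2*s/3)/4, so f(s)^2 = 25*cos(2*s/3)^2/16. Integrate:
  int_0^t (25*cos(2*s/3)^2/16) ds = 25*t/32 + 75*sin(4*t/3)/128.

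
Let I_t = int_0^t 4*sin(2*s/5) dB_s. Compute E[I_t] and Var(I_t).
E[I_t] = 0; Var(I_t) = 8*t - 10*sin(4*t/5)

The Itô integral of a deterministic integrand f(s) has mean 0 because each increment f(s) * (B_{s+ds} - B_s) has mean 0. By the Itô isometry:
  Var( int_0^t f(s) dB_s ) = E[ (int_0^t f(s) dB_s)^2 ] = int_0^t f(s)^2 ds.
Here f(s) = 4*sin(2*s/5), so f(s)^2 = 16*sin(2*s/5)^2. Integrate:
  int_0^t (16*sin(2*s/5)^2) ds = 8*t - 10*sin(4*t/5).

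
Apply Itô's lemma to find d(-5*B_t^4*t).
d(-5*B_t^4*t) = (5*B_t^2*(-B_t^2 - 6*t)) dt + (-20*B_t^3*t) dB_t

Itô's formula for f(t, x): d f(t, B_t) = (f_t + (1/2) f_xx) dt + f_x dB_t. Compute partials of f(t, x) = -5*t*x^4:
  f_t(t,x)  = -5*x^4
  f_x(t,x)  = -20*t*x^3
  f_xx(t,x) = -60*t*x^2
Assemble drift = f_t + (1/2) f_xx = 5*x^2*(-6*t - x^2) and diffusion = f_x = -20*t*x^3. Substituting x = B_t:
  d(-5*B_t^4*t) = (5*B_t^2*(-B_t^2 - 6*t)) dt + (-20*B_t^3*t) dB_t.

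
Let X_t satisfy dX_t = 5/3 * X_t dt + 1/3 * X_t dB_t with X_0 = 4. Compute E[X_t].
E[X_t] = 4*exp(5*t/3)

For GBM dX = mu X dt + sigma X dB with X_0 = x_0, apply Itô to Y = log X: dY = (mu - sigma^2/2) dt + sigma dB, so Y_t = log(x_0) + (mu - sigma^2/2) t + sigma B_t and hence X_t = x_0 * exp((mu - sigma^2/2) t + sigma B_t).
With mu = 5/3, sigma = 1/3, x_0 = 4, this gives:
  X_t = 4 * exp((29/18) * t + (1/3) * B_t).
Since sigma*B_t ~ Normal(0, sigma^2 t), E[exp(sigma*B_t)] = exp(sigma^2 t / 2); so E[X_t] = x_0 * exp((mu - sigma^2/2) t) * exp(sigma^2 t / 2) = x_0 * exp(mu t) = 4*exp(5*t/3).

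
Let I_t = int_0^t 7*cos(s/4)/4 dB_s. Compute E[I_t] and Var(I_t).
E[I_t] = 0; Var(I_t) = 49*t/32 + 49*sin(t/2)/16

The Itô integral of a deterministic integrand f(s) has mean 0 because each increment f(s) * (B_{s+ds} - B_s) has mean 0. By the Itô isometry:
  Var( int_0^t f(s) dB_s ) = E[ (int_0^t f(s) dB_s)^2 ] = int_0^t f(s)^2 ds.
Here f(s) = 7*cos(s/4)/4, so f(s)^2 = 49*cos(s/4)^2/16. Integrate:
  int_0^t (49*cos(s/4)^2/16) ds = 49*t/32 + 49*sin(t/2)/16.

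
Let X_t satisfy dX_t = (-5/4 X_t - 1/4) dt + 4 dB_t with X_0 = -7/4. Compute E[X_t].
E[X_t] = -1/5 - 31*exp(-5*t/4)/20

Taking expectations and using E[dB_t] = 0, the mean m(t) = E[X_t] satisfies the ODE m'(t) = a m(t) + b with m(0) = x_0. With a = -5/4, b = -1/4, x_0 = -7/4, the solution is
  m(t) = x_0 * exp(a t) + (b/a) * (exp(a t) - 1)
       = (-7/4) * exp((-5/4) t) + ((-1/4)/(-5/4)) * (exp((-5/4) t) - 1)
       = -1/5 - 31*exp(-5*t/4)/20.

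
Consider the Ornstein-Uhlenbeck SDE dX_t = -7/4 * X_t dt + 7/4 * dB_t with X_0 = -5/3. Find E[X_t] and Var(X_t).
E[X_t] = -5*exp(-7*t/4)/3; Var(X_t) = 7/8 - 7*exp(-7*t/2)/8

The OU SDE dX = -theta X dt + sigma dB admits the integrating factor exp(theta t): d(exp(theta t) X_t) = sigma exp(theta t) dB_t. Integrating from 0 to t:
  X_t = x_0 * exp(-theta t) + sigma * int_0^t exp(-theta (t-s)) dB_s.
The Itô integral has mean 0 and (by the Itô isometry) variance sigma^2 * int_0^t exp(-2 theta (t - s)) ds = sigma^2 * (1 - exp(-2 theta t)) / (2 theta).
With theta = 7/4, sigma = 7/4, x_0 = -5/3:
  E[X_t] = -5/3 * exp(-7/4 t) = -5*exp(-7*t/4)/3
  Var(X_t) = (7/4)^2 * (1 - exp(-2*7/4 t)) / (2 * 7/4) = 7/8 - 7*exp(-7*t/2)/8.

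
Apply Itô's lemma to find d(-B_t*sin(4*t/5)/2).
d(-B_t*sin(4*t/5)/2) = (-2*B_t*cos(4*t/5)/5) dt + (-sin(4*t/5)/2) dB_t

Itô's formula for f(t, x): d f(t, B_t) = (f_t + (1/2) f_xx) dt + f_x dB_t. Compute partials of f(t, x) = -x*sin(4*t/5)/2:
  f_t(t,x)  = -2*x*cos(4*t/5)/5
  f_x(t,x)  = -sin(4*t/5)/2
  f_xx(t,x) = 0
Assemble drift = f_t + (1/2) f_xx = -2*x*cos(4*t/5)/5 and diffusion = f_x = -sin(4*t/5)/2. Substituting x = B_t:
  d(-B_t*sin(4*t/5)/2) = (-2*B_t*cos(4*t/5)/5) dt + (-sin(4*t/5)/2) dB_t.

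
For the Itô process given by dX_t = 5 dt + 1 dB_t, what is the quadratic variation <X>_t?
<X>_t = t

For an Itô process dX_t = a(t) dt + b(t) dB_t, the quadratic variation is <X>_t = int_0^t b(s)^2 ds (the drift term does not contribute). Here b(s) = 1, so
  b(s)^2 = 1.
Integrating from 0 to t:
  <X>_t = int_0^t (1) ds = t.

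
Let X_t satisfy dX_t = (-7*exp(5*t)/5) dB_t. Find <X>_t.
<X>_t = 49*exp(10*t)/250 - 49/250

For an Itô process dX_t = a(t) dt + b(t) dB_t, the quadratic variation is <X>_t = int_0^t b(s)^2 ds (the drift term does not contribute). Here b(s) = -7*exp(5*s)/5, so
  b(s)^2 = 49*exp(10*s)/25.
Integrating from 0 to t:
  <X>_t = int_0^t (49*exp(10*s)/25) ds = 49*exp(10*t)/250 - 49/250.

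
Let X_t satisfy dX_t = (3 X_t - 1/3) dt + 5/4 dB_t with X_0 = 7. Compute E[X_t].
E[X_t] = 62*exp(3*t)/9 + 1/9

Taking expectations and using E[dB_t] = 0, the mean m(t) = E[X_t] satisfies the ODE m'(t) = a m(t) + b with m(0) = x_0. With a = 3, b = -1/3, x_0 = 7, the solution is
  m(t) = x_0 * exp(a t) + (b/a) * (exp(a t) - 1)
       = 7 * exp(3 t) + ((-1/3)/3) * (exp(3 t) - 1)
       = 62*exp(3*t)/9 + 1/9.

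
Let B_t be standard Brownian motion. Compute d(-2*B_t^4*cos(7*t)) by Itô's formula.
d(-2*B_t^4*cos(7*t)) = (B_t^2*(14*B_t^2*sin(7*t) - 12*cos(7*t))) dt + (-8*B_t^3*cos(7*t)) dB_t

Itô's formula for f(t, x): d f(t, B_t) = (f_t + (1/2) f_xx) dt + f_x dB_t. Compute partials of f(t, x) = -2*x^4*cos(7*t):
  f_t(t,x)  = 14*x^4*sin(7*t)
  f_x(t,x)  = -8*x^3*cos(7*t)
  f_xx(t,x) = -24*x^2*cos(7*t)
Assemble drift = f_t + (1/2) f_xx = x^2*(14*x^2*sin(7*t) - 12*cos(7*t)) and diffusion = f_x = -8*x^3*cos(7*t). Substituting x = B_t:
  d(-2*B_t^4*cos(7*t)) = (B_t^2*(14*B_t^2*sin(7*t) - 12*cos(7*t))) dt + (-8*B_t^3*cos(7*t)) dB_t.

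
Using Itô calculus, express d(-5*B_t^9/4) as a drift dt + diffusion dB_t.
d(-5*B_t^9/4) = (-45*B_t^7) dt + (-45*B_t^8/4) dB_t

Itô's formula for f(B_t) gives d f(B_t) = f'(B_t) dB_t + (1/2) f''(B_t) dt. Compute derivatives of f(x) = -5*x^9/4:
  f'(x)  = -45*x^8/4
  f''(x) = -90*x^7
Substitute x = B_t and multiply the f'' term by 1/2:
  drift     = (1/2) * (-90*x^7) evaluated at B_t = -45*B_t^7
  diffusion = (-45*x^8/4) evaluated at B_t = -45*B_t^8/4
Therefore d(-5*B_t^9/4) = (-45*B_t^7) dt + (-45*B_t^8/4) dB_t.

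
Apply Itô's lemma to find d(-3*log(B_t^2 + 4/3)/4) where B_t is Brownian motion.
d(-3*log(B_t^2 + 4/3)/4) = (9*(3*B_t^2 - 4)/(4*(3*B_t^2 + 4)^2)) dt + (-9*B_t/(6*B_t^2 + 8)) dB_t

Itô's formula for f(B_t) gives d f(B_t) = f'(B_t) dB_t + (1/2) f''(B_t) dt. Compute derivatives of f(x) = -3*log(x^2 + 4/3)/4:
  f'(x)  = -9*x/(6*x^2 + 8)
  f''(x) = 9*(3*x^2 - 4)/(2*(3*x^2 + 4)^2)
Substitute x = B_t and multiply the f'' term by 1/2:
  drift     = (1/2) * (9*(3*x^2 - 4)/(2*(3*x^2 + 4)^2)) evaluated at B_t = 9*(3*B_t^2 - 4)/(4*(3*B_t^2 + 4)^2)
  diffusion = (-9*x/(6*x^2 + 8)) evaluated at B_t = -9*B_t/(6*B_t^2 + 8)
Therefore d(-3*log(B_t^2 + 4/3)/4) = (9*(3*B_t^2 - 4)/(4*(3*B_t^2 + 4)^2)) dt + (-9*B_t/(6*B_t^2 + 8)) dB_t.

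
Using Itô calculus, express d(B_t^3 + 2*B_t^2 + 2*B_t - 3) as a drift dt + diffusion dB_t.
d(B_t^3 + 2*B_t^2 + 2*B_t - 3) = (3*B_t + 2) dt + (3*B_t^2 + 4*B_t + 2) dB_t

Itô's formula for f(B_t) gives d f(B_t) = f'(B_t) dB_t + (1/2) f''(B_t) dt. Compute derivatives of f(x) = x^3 + 2*x^2 + 2*x - 3:
  f'(x)  = 3*x^2 + 4*x + 2
  f''(x) = 6*x + 4
Substitute x = B_t and multiply the f'' term by 1/2:
  drift     = (1/2) * (6*x + 4) evaluated at B_t = 3*B_t + 2
  diffusion = (3*x^2 + 4*x + 2) evaluated at B_t = 3*B_t^2 + 4*B_t + 2
Therefore d(B_t^3 + 2*B_t^2 + 2*B_t - 3) = (3*B_t + 2) dt + (3*B_t^2 + 4*B_t + 2) dB_t.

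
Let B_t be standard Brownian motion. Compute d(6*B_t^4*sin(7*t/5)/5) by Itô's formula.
d(6*B_t^4*sin(7*t/5)/5) = (6*B_t^2*(7*B_t^2*cos(7*t/5) + 30*sin(7*t/5))/25) dt + (24*B_t^3*sin(7*t/5)/5) dB_t

Itô's formula for f(t, x): d f(t, B_t) = (f_t + (1/2) f_xx) dt + f_x dB_t. Compute partials of f(t, x) = 6*x^4*sin(7*t/5)/5:
  f_t(t,x)  = 42*x^4*cos(7*t/5)/25
  f_x(t,x)  = 24*x^3*sin(7*t/5)/5
  f_xx(t,x) = 72*x^2*sin(7*t/5)/5
Assemble drift = f_t + (1/2) f_xx = 6*x^2*(7*x^2*cos(7*t/5) + 30*sin(7*t/5))/25 and diffusion = f_x = 24*x^3*sin(7*t/5)/5. Substituting x = B_t:
  d(6*B_t^4*sin(7*t/5)/5) = (6*B_t^2*(7*B_t^2*cos(7*t/5) + 30*sin(7*t/5))/25) dt + (24*B_t^3*sin(7*t/5)/5) dB_t.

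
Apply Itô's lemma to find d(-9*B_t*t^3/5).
d(-9*B_t*t^3/5) = (-27*B_t*t^2/5) dt + (-9*t^3/5) dB_t

Itô's formula for f(t, x): d f(t, B_t) = (f_t + (1/2) f_xx) dt + f_x dB_t. Compute partials of f(t, x) = -9*t^3*x/5:
  f_t(t,x)  = -27*t^2*x/5
  f_x(t,x)  = -9*t^3/5
  f_xx(t,x) = 0
Assemble drift = f_t + (1/2) f_xx = -27*t^2*x/5 and diffusion = f_x = -9*t^3/5. Substituting x = B_t:
  d(-9*B_t*t^3/5) = (-27*B_t*t^2/5) dt + (-9*t^3/5) dB_t.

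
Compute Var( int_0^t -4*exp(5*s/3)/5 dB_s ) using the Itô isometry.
Var = 24*exp(10*t/3)/125 - 24/125

The Itô integral of a deterministic integrand f(s) has mean 0 because each increment f(s) * (B_{s+ds} - B_s) has mean 0. By the Itô isometry:
  Var( int_0^t f(s) dB_s ) = E[ (int_0^t f(s) dB_s)^2 ] = int_0^t f(s)^2 ds.
Here f(s) = -4*exp(5*s/3)/5, so f(s)^2 = 16*exp(10*s/3)/25. Integrate:
  int_0^t (16*exp(10*s/3)/25) ds = 24*exp(10*t/3)/125 - 24/125.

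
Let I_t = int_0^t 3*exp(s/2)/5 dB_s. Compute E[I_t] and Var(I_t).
E[I_t] = 0; Var(I_t) = 9*exp(t)/25 - 9/25

The Itô integral of a deterministic integrand f(s) has mean 0 because each increment f(s) * (B_{s+ds} - B_s) has mean 0. By the Itô isometry:
  Var( int_0^t f(s) dB_s ) = E[ (int_0^t f(s) dB_s)^2 ] = int_0^t f(s)^2 ds.
Here f(s) = 3*exp(s/2)/5, so f(s)^2 = 9*exp(s)/25. Integrate:
  int_0^t (9*exp(s)/25) ds = 9*exp(t)/25 - 9/25.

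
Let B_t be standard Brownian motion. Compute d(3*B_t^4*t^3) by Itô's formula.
d(3*B_t^4*t^3) = (9*B_t^2*t^2*(B_t^2 + 2*t)) dt + (12*B_t^3*t^3) dB_t

Itô's formula for f(t, x): d f(t, B_t) = (f_t + (1/2) f_xx) dt + f_x dB_t. Compute partials of f(t, x) = 3*t^3*x^4:
  f_t(t,x)  = 9*t^2*x^4
  f_x(t,x)  = 12*t^3*x^3
  f_xx(t,x) = 36*t^3*x^2
Assemble drift = f_t + (1/2) f_xx = 9*t^2*x^2*(2*t + x^2) and diffusion = f_x = 12*t^3*x^3. Substituting x = B_t:
  d(3*B_t^4*t^3) = (9*B_t^2*t^2*(B_t^2 + 2*t)) dt + (12*B_t^3*t^3) dB_t.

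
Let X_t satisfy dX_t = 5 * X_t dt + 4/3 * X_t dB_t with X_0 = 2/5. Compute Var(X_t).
Var(X_t) = 4*(exp(16*t/9) - 1)*exp(10*t)/25

For GBM dX = mu X dt + sigma X dB with X_0 = x_0, apply Itô to Y = log X: dY = (mu - sigma^2/2) dt + sigma dB, so Y_t = log(x_0) + (mu - sigma^2/2) t + sigma B_t and hence X_t = x_0 * exp((mu - sigma^2/2) t + sigma B_t).
With mu = 5, sigma = 4/3, x_0 = 2/5, this gives:
  X_t = 2/5 * exp((37/9) * t + (4/3) * B_t).
Since sigma*B_t ~ Normal(0, sigma^2 t), E[exp(sigma*B_t)] = exp(sigma^2 t / 2); so E[X_t] = x_0 * exp((mu - sigma^2/2) t) * exp(sigma^2 t / 2) = x_0 * exp(mu t) = 2*exp(5*t)/5.
Var(X_t) = E[X_t^2] - (E[X_t])^2 = x_0^2 * exp(2 mu t) * (exp(sigma^2 t) - 1) = 4*(exp(16*t/9) - 1)*exp(10*t)/25.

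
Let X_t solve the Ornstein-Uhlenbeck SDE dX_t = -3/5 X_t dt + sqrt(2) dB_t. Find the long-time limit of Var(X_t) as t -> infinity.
lim Var(X_t) = 5/3

The OU SDE dX = -theta X dt + sigma dB admits the integrating factor exp(theta t): d(exp(theta t) X_t) = sigma exp(theta t) dB_t. Integrating from 0 to t gives X_t = x_0 * exp(-theta t) + sigma * int_0^t exp(-theta (t-s)) dB_s for any initial x_0. The Itô integral has variance (by the Itô isometry) sigma^2 * int_0^t exp(-2 theta (t - s)) ds = sigma^2 * (1 - exp(-2 theta t)) / (2 theta), independent of x_0.
With theta = 3/5, sigma = sqrt(2):
  Var(X_t) = (sqrt(2))^2 * (1 - exp(-2*3/5 t)) / (2 * 3/5) = 5/3 - 5*exp(-6*t/5)/3.
As t -> infinity, exp(-2*3/5 t) -> 0, so the stationary variance is sigma^2 / (2 theta) = 5/3.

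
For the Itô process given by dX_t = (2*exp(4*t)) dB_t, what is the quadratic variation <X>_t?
<X>_t = exp(8*t)/2 - 1/2

For an Itô process dX_t = a(t) dt + b(t) dB_t, the quadratic variation is <X>_t = int_0^t b(s)^2 ds (the drift term does not contribute). Here b(s) = 2*exp(4*s), so
  b(s)^2 = 4*exp(8*s).
Integrating from 0 to t:
  <X>_t = int_0^t (4*exp(8*s)) ds = exp(8*t)/2 - 1/2.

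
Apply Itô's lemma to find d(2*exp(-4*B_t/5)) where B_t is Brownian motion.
d(2*exp(-4*B_t/5)) = (16*exp(-4*B_t/5)/25) dt + (-8*exp(-4*B_t/5)/5) dB_t

Itô's formula for f(B_t) gives d f(B_t) = f'(B_t) dB_t + (1/2) f''(B_t) dt. Compute derivatives of f(x) = 2*exp(-4*x/5):
  f'(x)  = -8*exp(-4*x/5)/5
  f''(x) = 32*exp(-4*x/5)/25
Substitute x = B_t and multiply the f'' term by 1/2:
  drift     = (1/2) * (32*exp(-4*x/5)/25) evaluated at B_t = 16*exp(-4*B_t/5)/25
  diffusion = (-8*exp(-4*x/5)/5) evaluated at B_t = -8*exp(-4*B_t/5)/5
Therefore d(2*exp(-4*B_t/5)) = (16*exp(-4*B_t/5)/25) dt + (-8*exp(-4*B_t/5)/5) dB_t.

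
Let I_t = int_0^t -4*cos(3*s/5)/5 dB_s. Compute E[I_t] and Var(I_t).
E[I_t] = 0; Var(I_t) = 8*t/25 + 4*sin(6*t/5)/15

The Itô integral of a deterministic integrand f(s) has mean 0 because each increment f(s) * (B_{s+ds} - B_s) has mean 0. By the Itô isometry:
  Var( int_0^t f(s) dB_s ) = E[ (int_0^t f(s) dB_s)^2 ] = int_0^t f(s)^2 ds.
Here f(s) = -4*cos(3*s/5)/5, so f(s)^2 = 16*cos(3*s/5)^2/25. Integrate:
  int_0^t (16*cos(3*s/5)^2/25) ds = 8*t/25 + 4*sin(6*t/5)/15.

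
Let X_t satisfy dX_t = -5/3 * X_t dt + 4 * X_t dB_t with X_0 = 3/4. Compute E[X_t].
E[X_t] = 3*exp(-5*t/3)/4

For GBM dX = mu X dt + sigma X dB with X_0 = x_0, apply Itô to Y = log X: dY = (mu - sigma^2/2) dt + sigma dB, so Y_t = log(x_0) + (mu - sigma^2/2) t + sigma B_t and hence X_t = x_0 * exp((mu - sigma^2/2) t + sigma B_t).
With mu = -5/3, sigma = 4, x_0 = 3/4, this gives:
  X_t = 3/4 * exp((-29/3) * t + (4) * B_t).
Since sigma*B_t ~ Normal(0, sigma^2 t), E[exp(sigma*B_t)] = exp(sigma^2 t / 2); so E[X_t] = x_0 * exp((mu - sigma^2/2) t) * exp(sigma^2 t / 2) = x_0 * exp(mu t) = 3*exp(-5*t/3)/4.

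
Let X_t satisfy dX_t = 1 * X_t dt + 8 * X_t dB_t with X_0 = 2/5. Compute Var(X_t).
Var(X_t) = 4*(exp(64*t) - 1)*exp(2*t)/25

For GBM dX = mu X dt + sigma X dB with X_0 = x_0, apply Itô to Y = log X: dY = (mu - sigma^2/2) dt + sigma dB, so Y_t = log(x_0) + (mu - sigma^2/2) t + sigma B_t and hence X_t = x_0 * exp((mu - sigma^2/2) t + sigma B_t).
With mu = 1, sigma = 8, x_0 = 2/5, this gives:
  X_t = 2/5 * exp((-31) * t + (8) * B_t).
Since sigma*B_t ~ Normal(0, sigma^2 t), E[exp(sigma*B_t)] = exp(sigma^2 t / 2); so E[X_t] = x_0 * exp((mu - sigma^2/2) t) * exp(sigma^2 t / 2) = x_0 * exp(mu t) = 2*exp(t)/5.
Var(X_t) = E[X_t^2] - (E[X_t])^2 = x_0^2 * exp(2 mu t) * (exp(sigma^2 t) - 1) = 4*(exp(64*t) - 1)*exp(2*t)/25.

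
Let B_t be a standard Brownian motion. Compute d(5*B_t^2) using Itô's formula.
d(5*B_t^2) = (5) dt + (10*B_t) dB_t

Itô's formula for f(B_t) gives d f(B_t) = f'(B_t) dB_t + (1/2) f''(B_t) dt. Compute derivatives of f(x) = 5*x^2:
  f'(x)  = 10*x
  f''(x) = 10
Substitute x = B_t and multiply the f'' term by 1/2:
  drift     = (1/2) * (10) evaluated at B_t = 5
  diffusion = (10*x) evaluated at B_t = 10*B_t
Therefore d(5*B_t^2) = (5) dt + (10*B_t) dB_t.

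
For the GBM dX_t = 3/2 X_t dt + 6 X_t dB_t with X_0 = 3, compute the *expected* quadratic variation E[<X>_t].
E[<X>_t] = 108*exp(39*t)/13 - 108/13

<X>_t = int_0^t (6 * X_s)^2 ds. Taking expectation inside the integral: E[<X>_t] = 6^2 * int_0^t E[X_s^2] ds. For GBM, E[X_s^2] = x_0^2 * exp((2 mu + sigma^2) s). Integrating:
  E[<X>_t] = 6^2 * 3^2 * (exp((2*(3/2) + 6^2) t) - 1) / (2*(3/2) + 6^2)
           = 6^2 * 3^2 * (exp(39 t) - 1) / 39 = 108*exp(39*t)/13 - 108/13.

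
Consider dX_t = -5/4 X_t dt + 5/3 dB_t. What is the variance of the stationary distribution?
lim Var(X_t) = 10/9

The OU SDE dX = -theta X dt + sigma dB admits the integrating factor exp(theta t): d(exp(theta t) X_t) = sigma exp(theta t) dB_t. Integrating from 0 to t gives X_t = x_0 * exp(-theta t) + sigma * int_0^t exp(-theta (t-s)) dB_s for any initial x_0. The Itô integral has variance (by the Itô isometry) sigma^2 * int_0^t exp(-2 theta (t - s)) ds = sigma^2 * (1 - exp(-2 theta t)) / (2 theta), independent of x_0.
With theta = 5/4, sigma = 5/3:
  Var(X_t) = (5/3)^2 * (1 - exp(-2*5/4 t)) / (2 * 5/4) = 10/9 - 10*exp(-5*t/2)/9.
As t -> infinity, exp(-2*5/4 t) -> 0, so the stationary variance is sigma^2 / (2 theta) = 10/9.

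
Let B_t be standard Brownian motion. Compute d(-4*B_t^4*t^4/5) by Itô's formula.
d(-4*B_t^4*t^4/5) = (8*B_t^2*t^3*(-2*B_t^2 - 3*t)/5) dt + (-16*B_t^3*t^4/5) dB_t

Itô's formula for f(t, x): d f(t, B_t) = (f_t + (1/2) f_xx) dt + f_x dB_t. Compute partials of f(t, x) = -4*t^4*x^4/5:
  f_t(t,x)  = -16*t^3*x^4/5
  f_x(t,x)  = -16*t^4*x^3/5
  f_xx(t,x) = -48*t^4*x^2/5
Assemble drift = f_t + (1/2) f_xx = 8*t^3*x^2*(-3*t - 2*x^2)/5 and diffusion = f_x = -16*t^4*x^3/5. Substituting x = B_t:
  d(-4*B_t^4*t^4/5) = (8*B_t^2*t^3*(-2*B_t^2 - 3*t)/5) dt + (-16*B_t^3*t^4/5) dB_t.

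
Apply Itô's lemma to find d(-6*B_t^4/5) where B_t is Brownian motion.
d(-6*B_t^4/5) = (-36*B_t^2/5) dt + (-24*B_t^3/5) dB_t

Itô's formula for f(B_t) gives d f(B_t) = f'(B_t) dB_t + (1/2) f''(B_t) dt. Compute derivatives of f(x) = -6*x^4/5:
  f'(x)  = -24*x^3/5
  f''(x) = -72*x^2/5
Substitute x = B_t and multiply the f'' term by 1/2:
  drift     = (1/2) * (-72*x^2/5) evaluated at B_t = -36*B_t^2/5
  diffusion = (-24*x^3/5) evaluated at B_t = -24*B_t^3/5
Therefore d(-6*B_t^4/5) = (-36*B_t^2/5) dt + (-24*B_t^3/5) dB_t.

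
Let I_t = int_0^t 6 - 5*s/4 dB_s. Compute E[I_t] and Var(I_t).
E[I_t] = 0; Var(I_t) = t*(25*t^2 - 360*t + 1728)/48

The Itô integral of a deterministic integrand f(s) has mean 0 because each increment f(s) * (B_{s+ds} - B_s) has mean 0. By the Itô isometry:
  Var( int_0^t f(s) dB_s ) = E[ (int_0^t f(s) dB_s)^2 ] = int_0^t f(s)^2 ds.
Here f(s) = 6 - 5*s/4, so f(s)^2 = (5*s - 24)^2/16. Integrate:
  int_0^t ((5*s - 24)^2/16) ds = t*(25*t^2 - 360*t + 1728)/48.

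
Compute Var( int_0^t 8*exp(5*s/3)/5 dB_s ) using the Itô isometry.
Var = 96*exp(10*t/3)/125 - 96/125

The Itô integral of a deterministic integrand f(s) has mean 0 because each increment f(s) * (B_{s+ds} - B_s) has mean 0. By the Itô isometry:
  Var( int_0^t f(s) dB_s ) = E[ (int_0^t f(s) dB_s)^2 ] = int_0^t f(s)^2 ds.
Here f(s) = 8*exp(5*s/3)/5, so f(s)^2 = 64*exp(10*s/3)/25. Integrate:
  int_0^t (64*exp(10*s/3)/25) ds = 96*exp(10*t/3)/125 - 96/125.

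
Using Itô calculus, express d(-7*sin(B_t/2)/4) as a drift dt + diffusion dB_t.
d(-7*sin(B_t/2)/4) = (7*sin(B_t/2)/32) dt + (-7*cos(B_t/2)/8) dB_t

Itô's formula for f(B_t) gives d f(B_t) = f'(B_t) dB_t + (1/2) f''(B_t) dt. Compute derivatives of f(x) = -7*sin(x/2)/4:
  f'(x)  = -7*cos(x/2)/8
  f''(x) = 7*sin(x/2)/16
Substitute x = B_t and multiply the f'' term by 1/2:
  drift     = (1/2) * (7*sin(x/2)/16) evaluated at B_t = 7*sin(B_t/2)/32
  diffusion = (-7*cos(x/2)/8) evaluated at B_t = -7*cos(B_t/2)/8
Therefore d(-7*sin(B_t/2)/4) = (7*sin(B_t/2)/32) dt + (-7*cos(B_t/2)/8) dB_t.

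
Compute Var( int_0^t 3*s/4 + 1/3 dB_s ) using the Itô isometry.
Var = t*(27*t^2 + 36*t + 16)/144

The Itô integral of a deterministic integrand f(s) has mean 0 because each increment f(s) * (B_{s+ds} - B_s) has mean 0. By the Itô isometry:
  Var( int_0^t f(s) dB_s ) = E[ (int_0^t f(s) dB_s)^2 ] = int_0^t f(s)^2 ds.
Here f(s) = 3*s/4 + 1/3, so f(s)^2 = (9*s + 4)^2/144. Integrate:
  int_0^t ((9*s + 4)^2/144) ds = t*(27*t^2 + 36*t + 16)/144.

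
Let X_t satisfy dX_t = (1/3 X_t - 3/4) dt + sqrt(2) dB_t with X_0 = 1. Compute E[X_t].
E[X_t] = 9/4 - 5*exp(t/3)/4

Taking expectations and using E[dB_t] = 0, the mean m(t) = E[X_t] satisfies the ODE m'(t) = a m(t) + b with m(0) = x_0. With a = 1/3, b = -3/4, x_0 = 1, the solution is
  m(t) = x_0 * exp(a t) + (b/a) * (exp(a t) - 1)
       = 1 * exp((1/3) t) + ((-3/4)/(1/3)) * (exp((1/3) t) - 1)
       = 9/4 - 5*exp(t/3)/4.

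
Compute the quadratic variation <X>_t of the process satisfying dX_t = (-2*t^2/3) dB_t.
<X>_t = 4*t^5/45

For an Itô process dX_t = a(t) dt + b(t) dB_t, the quadratic variation is <X>_t = int_0^t b(s)^2 ds (the drift term does not contribute). Here b(s) = -2*s^2/3, so
  b(s)^2 = 4*s^4/9.
Integrating from 0 to t:
  <X>_t = int_0^t (4*s^4/9) ds = 4*t^5/45.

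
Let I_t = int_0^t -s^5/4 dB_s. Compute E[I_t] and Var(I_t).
E[I_t] = 0; Var(I_t) = t^11/176

The Itô integral of a deterministic integrand f(s) has mean 0 because each increment f(s) * (B_{s+ds} - B_s) has mean 0. By the Itô isometry:
  Var( int_0^t f(s) dB_s ) = E[ (int_0^t f(s) dB_s)^2 ] = int_0^t f(s)^2 ds.
Here f(s) = -s^5/4, so f(s)^2 = s^10/16. Integrate:
  int_0^t (s^10/16) ds = t^11/176.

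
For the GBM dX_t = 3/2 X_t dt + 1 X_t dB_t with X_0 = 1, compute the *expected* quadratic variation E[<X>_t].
E[<X>_t] = exp(4*t)/4 - 1/4

<X>_t = int_0^t (1 * X_s)^2 ds. Taking expectation inside the integral: E[<X>_t] = 1^2 * int_0^t E[X_s^2] ds. For GBM, E[X_s^2] = x_0^2 * exp((2 mu + sigma^2) s). Integrating:
  E[<X>_t] = 1^2 * 1^2 * (exp((2*(3/2) + 1^2) t) - 1) / (2*(3/2) + 1^2)
           = 1^2 * 1^2 * (exp(4 t) - 1) / 4 = exp(4*t)/4 - 1/4.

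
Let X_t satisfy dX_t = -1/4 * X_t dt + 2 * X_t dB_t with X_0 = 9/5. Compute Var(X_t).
Var(X_t) = (81*exp(4*t) - 81)*exp(-t/2)/25

For GBM dX = mu X dt + sigma X dB with X_0 = x_0, apply Itô to Y = log X: dY = (mu - sigma^2/2) dt + sigma dB, so Y_t = log(x_0) + (mu - sigma^2/2) t + sigma B_t and hence X_t = x_0 * exp((mu - sigma^2/2) t + sigma B_t).
With mu = -1/4, sigma = 2, x_0 = 9/5, this gives:
  X_t = 9/5 * exp((-9/4) * t + (2) * B_t).
Since sigma*B_t ~ Normal(0, sigma^2 t), E[exp(sigma*B_t)] = exp(sigma^2 t / 2); so E[X_t] = x_0 * exp((mu - sigma^2/2) t) * exp(sigma^2 t / 2) = x_0 * exp(mu t) = 9*exp(-t/4)/5.
Var(X_t) = E[X_t^2] - (E[X_t])^2 = x_0^2 * exp(2 mu t) * (exp(sigma^2 t) - 1) = (81*exp(4*t) - 81)*exp(-t/2)/25.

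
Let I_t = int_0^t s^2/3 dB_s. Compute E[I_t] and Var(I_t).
E[I_t] = 0; Var(I_t) = t^5/45

The Itô integral of a deterministic integrand f(s) has mean 0 because each increment f(s) * (B_{s+ds} - B_s) has mean 0. By the Itô isometry:
  Var( int_0^t f(s) dB_s ) = E[ (int_0^t f(s) dB_s)^2 ] = int_0^t f(s)^2 ds.
Here f(s) = s^2/3, so f(s)^2 = s^4/9. Integrate:
  int_0^t (s^4/9) ds = t^5/45.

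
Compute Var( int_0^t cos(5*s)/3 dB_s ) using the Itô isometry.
Var = t/18 + sin(10*t)/180

The Itô integral of a deterministic integrand f(s) has mean 0 because each increment f(s) * (B_{s+ds} - B_s) has mean 0. By the Itô isometry:
  Var( int_0^t f(s) dB_s ) = E[ (int_0^t f(s) dB_s)^2 ] = int_0^t f(s)^2 ds.
Here f(s) = cos(5*s)/3, so f(s)^2 = cos(5*s)^2/9. Integrate:
  int_0^t (cos(5*s)^2/9) ds = t/18 + sin(10*t)/180.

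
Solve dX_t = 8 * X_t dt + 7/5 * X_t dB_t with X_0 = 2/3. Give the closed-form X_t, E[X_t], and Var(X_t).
X_t = 2/3 * exp((351/50) t + (7/5) B_t); E[X_t] = 2*exp(8*t)/3; Var(X_t) = 4*(exp(49*t/25) - 1)*exp(16*t)/9

For GBM dX = mu X dt + sigma X dB with X_0 = x_0, apply Itô to Y = log X: dY = (mu - sigma^2/2) dt + sigma dB, so Y_t = log(x_0) + (mu - sigma^2/2) t + sigma B_t and hence X_t = x_0 * exp((mu - sigma^2/2) t + sigma B_t).
With mu = 8, sigma = 7/5, x_0 = 2/3, this gives:
  X_t = 2/3 * exp((351/50) * t + (7/5) * B_t).
Since sigma*B_t ~ Normal(0, sigma^2 t), E[exp(sigma*B_t)] = exp(sigma^2 t / 2); so E[X_t] = x_0 * exp((mu - sigma^2/2) t) * exp(sigma^2 t / 2) = x_0 * exp(mu t) = 2*exp(8*t)/3.
Var(X_t) = E[X_t^2] - (E[X_t])^2 = x_0^2 * exp(2 mu t) * (exp(sigma^2 t) - 1) = 4*(exp(49*t/25) - 1)*exp(16*t)/9.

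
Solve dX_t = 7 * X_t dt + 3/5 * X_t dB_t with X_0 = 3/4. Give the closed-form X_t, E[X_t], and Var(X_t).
X_t = 3/4 * exp((341/50) t + (3/5) B_t); E[X_t] = 3*exp(7*t)/4; Var(X_t) = 9*(exp(9*t/25) - 1)*exp(14*t)/16

For GBM dX = mu X dt + sigma X dB with X_0 = x_0, apply Itô to Y = log X: dY = (mu - sigma^2/2) dt + sigma dB, so Y_t = log(x_0) + (mu - sigma^2/2) t + sigma B_t and hence X_t = x_0 * exp((mu - sigma^2/2) t + sigma B_t).
With mu = 7, sigma = 3/5, x_0 = 3/4, this gives:
  X_t = 3/4 * exp((341/50) * t + (3/5) * B_t).
Since sigma*B_t ~ Normal(0, sigma^2 t), E[exp(sigma*B_t)] = exp(sigma^2 t / 2); so E[X_t] = x_0 * exp((mu - sigma^2/2) t) * exp(sigma^2 t / 2) = x_0 * exp(mu t) = 3*exp(7*t)/4.
Var(X_t) = E[X_t^2] - (E[X_t])^2 = x_0^2 * exp(2 mu t) * (exp(sigma^2 t) - 1) = 9*(exp(9*t/25) - 1)*exp(14*t)/16.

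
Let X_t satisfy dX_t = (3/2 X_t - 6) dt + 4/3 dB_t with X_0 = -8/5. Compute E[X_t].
E[X_t] = 4 - 28*exp(3*t/2)/5

Taking expectations and using E[dB_t] = 0, the mean m(t) = E[X_t] satisfies the ODE m'(t) = a m(t) + b with m(0) = x_0. With a = 3/2, b = -6, x_0 = -8/5, the solution is
  m(t) = x_0 * exp(a t) + (b/a) * (exp(a t) - 1)
       = (-8/5) * exp((3/2) t) + ((-6)/(3/2)) * (exp((3/2) t) - 1)
       = 4 - 28*exp(3*t/2)/5.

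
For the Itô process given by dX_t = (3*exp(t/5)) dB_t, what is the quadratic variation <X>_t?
<X>_t = 45*exp(2*t/5)/2 - 45/2

For an Itô process dX_t = a(t) dt + b(t) dB_t, the quadratic variation is <X>_t = int_0^t b(s)^2 ds (the drift term does not contribute). Here b(s) = 3*exp(s/5), so
  b(s)^2 = 9*exp(2*s/5).
Integrating from 0 to t:
  <X>_t = int_0^t (9*exp(2*s/5)) ds = 45*exp(2*t/5)/2 - 45/2.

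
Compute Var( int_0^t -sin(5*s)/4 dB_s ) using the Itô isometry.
Var = t/32 - sin(10*t)/320

The Itô integral of a deterministic integrand f(s) has mean 0 because each increment f(s) * (B_{s+ds} - B_s) has mean 0. By the Itô isometry:
  Var( int_0^t f(s) dB_s ) = E[ (int_0^t f(s) dB_s)^2 ] = int_0^t f(s)^2 ds.
Here f(s) = -sin(5*s)/4, so f(s)^2 = sin(5*s)^2/16. Integrate:
  int_0^t (sin(5*s)^2/16) ds = t/32 - sin(10*t)/320.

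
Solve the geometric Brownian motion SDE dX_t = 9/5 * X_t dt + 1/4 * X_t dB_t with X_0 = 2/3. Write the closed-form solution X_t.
X_t = 2/3 * exp((283/160) * t + (1/4) * B_t)

For GBM dX = mu X dt + sigma X dB with X_0 = x_0, apply Itô to Y = log X: dY = (mu - sigma^2/2) dt + sigma dB, so Y_t = log(x_0) + (mu - sigma^2/2) t + sigma B_t and hence X_t = x_0 * exp((mu - sigma^2/2) t + sigma B_t).
With mu = 9/5, sigma = 1/4, x_0 = 2/3, this gives:
  X_t = 2/3 * exp((283/160) * t + (1/4) * B_t).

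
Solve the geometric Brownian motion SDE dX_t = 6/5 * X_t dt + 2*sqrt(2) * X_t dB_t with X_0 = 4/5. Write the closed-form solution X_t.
X_t = 4/5 * exp((-14/5) * t + (2*sqrt(2)) * B_t)

For GBM dX = mu X dt + sigma X dB with X_0 = x_0, apply Itô to Y = log X: dY = (mu - sigma^2/2) dt + sigma dB, so Y_t = log(x_0) + (mu - sigma^2/2) t + sigma B_t and hence X_t = x_0 * exp((mu - sigma^2/2) t + sigma B_t).
With mu = 6/5, sigma = 2*sqrt(2), x_0 = 4/5, this gives:
  X_t = 4/5 * exp((-14/5) * t + (2*sqrt(2)) * B_t).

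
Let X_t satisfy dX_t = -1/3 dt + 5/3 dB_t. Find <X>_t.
<X>_t = 25*t/9

For an Itô process dX_t = a(t) dt + b(t) dB_t, the quadratic variation is <X>_t = int_0^t b(s)^2 ds (the drift term does not contribute). Here b(s) = 5/3, so
  b(s)^2 = 25/9.
Integrating from 0 to t:
  <X>_t = int_0^t (25/9) ds = 25*t/9.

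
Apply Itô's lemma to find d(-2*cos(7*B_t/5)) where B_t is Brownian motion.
d(-2*cos(7*B_t/5)) = (49*cos(7*B_t/5)/25) dt + (14*sin(7*B_t/5)/5) dB_t

Itô's formula for f(B_t) gives d f(B_t) = f'(B_t) dB_t + (1/2) f''(B_t) dt. Compute derivatives of f(x) = -2*cos(7*x/5):
  f'(x)  = 14*sin(7*x/5)/5
  f''(x) = 98*cos(7*x/5)/25
Substitute x = B_t and multiply the f'' term by 1/2:
  drift     = (1/2) * (98*cos(7*x/5)/25) evaluated at B_t = 49*cos(7*B_t/5)/25
  diffusion = (14*sin(7*x/5)/5) evaluated at B_t = 14*sin(7*B_t/5)/5
Therefore d(-2*cos(7*B_t/5)) = (49*cos(7*B_t/5)/25) dt + (14*sin(7*B_t/5)/5) dB_t.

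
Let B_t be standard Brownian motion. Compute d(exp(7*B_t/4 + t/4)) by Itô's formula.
d(exp(7*B_t/4 + t/4)) = (57*exp(7*B_t/4 + t/4)/32) dt + (7*exp(7*B_t/4 + t/4)/4) dB_t

Itô's formula for f(t, x): d f(t, B_t) = (f_t + (1/2) f_xx) dt + f_x dB_t. Compute partials of f(t, x) = exp(t/4 + 7*x/4):
  f_t(t,x)  = exp(t/4 + 7*x/4)/4
  f_x(t,x)  = 7*exp(t/4 + 7*x/4)/4
  f_xx(t,x) = 49*exp(t/4 + 7*x/4)/16
Assemble drift = f_t + (1/2) f_xx = 57*exp(t/4 + 7*x/4)/32 and diffusion = f_x = 7*exp(t/4 + 7*x/4)/4. Substituting x = B_t:
  d(exp(7*B_t/4 + t/4)) = (57*exp(7*B_t/4 + t/4)/32) dt + (7*exp(7*B_t/4 + t/4)/4) dB_t.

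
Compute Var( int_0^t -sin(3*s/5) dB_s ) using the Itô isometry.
Var = t/2 - 5*sin(6*t/5)/12

The Itô integral of a deterministic integrand f(s) has mean 0 because each increment f(s) * (B_{s+ds} - B_s) has mean 0. By the Itô isometry:
  Var( int_0^t f(s) dB_s ) = E[ (int_0^t f(s) dB_s)^2 ] = int_0^t f(s)^2 ds.
Here f(s) = -sin(3*s/5), so f(s)^2 = sin(3*s/5)^2. Integrate:
  int_0^t (sin(3*s/5)^2) ds = t/2 - 5*sin(6*t/5)/12.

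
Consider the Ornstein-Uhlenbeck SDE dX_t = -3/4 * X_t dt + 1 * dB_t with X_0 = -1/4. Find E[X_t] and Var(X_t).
E[X_t] = -exp(-3*t/4)/4; Var(X_t) = 2/3 - 2*exp(-3*t/2)/3

The OU SDE dX = -theta X dt + sigma dB admits the integrating factor exp(theta t): d(exp(theta t) X_t) = sigma exp(theta t) dB_t. Integrating from 0 to t:
  X_t = x_0 * exp(-theta t) + sigma * int_0^t exp(-theta (t-s)) dB_s.
The Itô integral has mean 0 and (by the Itô isometry) variance sigma^2 * int_0^t exp(-2 theta (t - s)) ds = sigma^2 * (1 - exp(-2 theta t)) / (2 theta).
With theta = 3/4, sigma = 1, x_0 = -1/4:
  E[X_t] = -1/4 * exp(-3/4 t) = -exp(-3*t/4)/4
  Var(X_t) = (1)^2 * (1 - exp(-2*3/4 t)) / (2 * 3/4) = 2/3 - 2*exp(-3*t/2)/3.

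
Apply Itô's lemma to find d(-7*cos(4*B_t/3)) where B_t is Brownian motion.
d(-7*cos(4*B_t/3)) = (56*cos(4*B_t/3)/9) dt + (28*sin(4*B_t/3)/3) dB_t

Itô's formula for f(B_t) gives d f(B_t) = f'(B_t) dB_t + (1/2) f''(B_t) dt. Compute derivatives of f(x) = -7*cos(4*x/3):
  f'(x)  = 28*sin(4*x/3)/3
  f''(x) = 112*cos(4*x/3)/9
Substitute x = B_t and multiply the f'' term by 1/2:
  drift     = (1/2) * (112*cos(4*x/3)/9) evaluated at B_t = 56*cos(4*B_t/3)/9
  diffusion = (28*sin(4*x/3)/3) evaluated at B_t = 28*sin(4*B_t/3)/3
Therefore d(-7*cos(4*B_t/3)) = (56*cos(4*B_t/3)/9) dt + (28*sin(4*B_t/3)/3) dB_t.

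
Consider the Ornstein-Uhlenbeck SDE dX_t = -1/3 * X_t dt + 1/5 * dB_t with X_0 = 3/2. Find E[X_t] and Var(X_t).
E[X_t] = 3*exp(-t/3)/2; Var(X_t) = 3/50 - 3*exp(-2*t/3)/50

The OU SDE dX = -theta X dt + sigma dB admits the integrating factor exp(theta t): d(exp(theta t) X_t) = sigma exp(theta t) dB_t. Integrating from 0 to t:
  X_t = x_0 * exp(-theta t) + sigma * int_0^t exp(-theta (t-s)) dB_s.
The Itô integral has mean 0 and (by the Itô isometry) variance sigma^2 * int_0^t exp(-2 theta (t - s)) ds = sigma^2 * (1 - exp(-2 theta t)) / (2 theta).
With theta = 1/3, sigma = 1/5, x_0 = 3/2:
  E[X_t] = 3/2 * exp(-1/3 t) = 3*exp(-t/3)/2
  Var(X_t) = (1/5)^2 * (1 - exp(-2*1/3 t)) / (2 * 1/3) = 3/50 - 3*exp(-2*t/3)/50.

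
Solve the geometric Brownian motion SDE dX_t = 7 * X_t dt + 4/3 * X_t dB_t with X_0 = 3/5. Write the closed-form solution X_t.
X_t = 3/5 * exp((55/9) * t + (4/3) * B_t)

For GBM dX = mu X dt + sigma X dB with X_0 = x_0, apply Itô to Y = log X: dY = (mu - sigma^2/2) dt + sigma dB, so Y_t = log(x_0) + (mu - sigma^2/2) t + sigma B_t and hence X_t = x_0 * exp((mu - sigma^2/2) t + sigma B_t).
With mu = 7, sigma = 4/3, x_0 = 3/5, this gives:
  X_t = 3/5 * exp((55/9) * t + (4/3) * B_t).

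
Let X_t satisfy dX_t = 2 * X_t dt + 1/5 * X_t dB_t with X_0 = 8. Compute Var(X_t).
Var(X_t) = 64*(exp(t/25) - 1)*exp(4*t)

For GBM dX = mu X dt + sigma X dB with X_0 = x_0, apply Itô to Y = log X: dY = (mu - sigma^2/2) dt + sigma dB, so Y_t = log(x_0) + (mu - sigma^2/2) t + sigma B_t and hence X_t = x_0 * exp((mu - sigma^2/2) t + sigma B_t).
With mu = 2, sigma = 1/5, x_0 = 8, this gives:
  X_t = 8 * exp((99/50) * t + (1/5) * B_t).
Since sigma*B_t ~ Normal(0, sigma^2 t), E[exp(sigma*B_t)] = exp(sigma^2 t / 2); so E[X_t] = x_0 * exp((mu - sigma^2/2) t) * exp(sigma^2 t / 2) = x_0 * exp(mu t) = 8*exp(2*t).
Var(X_t) = E[X_t^2] - (E[X_t])^2 = x_0^2 * exp(2 mu t) * (exp(sigma^2 t) - 1) = 64*(exp(t/25) - 1)*exp(4*t).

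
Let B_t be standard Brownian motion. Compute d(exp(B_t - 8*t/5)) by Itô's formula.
d(exp(B_t - 8*t/5)) = (-11*exp(B_t - 8*t/5)/10) dt + (exp(B_t - 8*t/5)) dB_t

Itô's formula for f(t, x): d f(t, B_t) = (f_t + (1/2) f_xx) dt + f_x dB_t. Compute partials of f(t, x) = exp(-8*t/5 + x):
  f_t(t,x)  = -8*exp(-8*t/5 + x)/5
  f_x(t,x)  = exp(-8*t/5 + x)
  f_xx(t,x) = exp(-8*t/5 + x)
Assemble drift = f_t + (1/2) f_xx = -11*exp(-8*t/5 + x)/10 and diffusion = f_x = exp(-8*t/5 + x). Substituting x = B_t:
  d(exp(B_t - 8*t/5)) = (-11*exp(B_t - 8*t/5)/10) dt + (exp(B_t - 8*t/5)) dB_t.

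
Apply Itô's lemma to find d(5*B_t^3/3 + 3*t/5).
d(5*B_t^3/3 + 3*t/5) = (5*B_t + 3/5) dt + (5*B_t^2) dB_t

Itô's formula for f(t, x): d f(t, B_t) = (f_t + (1/2) f_xx) dt + f_x dB_t. Compute partials of f(t, x) = 3*t/5 + 5*x^3/3:
  f_t(t,x)  = 3/5
  f_x(t,x)  = 5*x^2
  f_xx(t,x) = 10*x
Assemble drift = f_t + (1/2) f_xx = 5*x + 3/5 and diffusion = f_x = 5*x^2. Substituting x = B_t:
  d(5*B_t^3/3 + 3*t/5) = (5*B_t + 3/5) dt + (5*B_t^2) dB_t.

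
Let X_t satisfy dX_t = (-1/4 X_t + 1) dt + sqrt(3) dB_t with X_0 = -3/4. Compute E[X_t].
E[X_t] = 4 - 19*exp(-t/4)/4

Taking expectations and using E[dB_t] = 0, the mean m(t) = E[X_t] satisfies the ODE m'(t) = a m(t) + b with m(0) = x_0. With a = -1/4, b = 1, x_0 = -3/4, the solution is
  m(t) = x_0 * exp(a t) + (b/a) * (exp(a t) - 1)
       = (-3/4) * exp((-1/4) t) + (1/(-1/4)) * (exp((-1/4) t) - 1)
       = 4 - 19*exp(-t/4)/4.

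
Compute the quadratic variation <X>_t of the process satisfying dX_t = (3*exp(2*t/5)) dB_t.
<X>_t = 45*exp(4*t/5)/4 - 45/4

For an Itô process dX_t = a(t) dt + b(t) dB_t, the quadratic variation is <X>_t = int_0^t b(s)^2 ds (the drift term does not contribute). Here b(s) = 3*exp(2*s/5), so
  b(s)^2 = 9*exp(4*s/5).
Integrating from 0 to t:
  <X>_t = int_0^t (9*exp(4*s/5)) ds = 45*exp(4*t/5)/4 - 45/4.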